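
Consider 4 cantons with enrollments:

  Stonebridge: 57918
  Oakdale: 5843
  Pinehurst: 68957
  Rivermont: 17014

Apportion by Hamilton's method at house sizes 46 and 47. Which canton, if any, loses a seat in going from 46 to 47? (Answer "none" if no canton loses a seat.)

none

At 46 seats: Stonebridge 18, Oakdale 2, Pinehurst 21, Rivermont 5.
At 47 seats: Stonebridge 18, Oakdale 2, Pinehurst 22, Rivermont 5.
No canton's allocation decreased.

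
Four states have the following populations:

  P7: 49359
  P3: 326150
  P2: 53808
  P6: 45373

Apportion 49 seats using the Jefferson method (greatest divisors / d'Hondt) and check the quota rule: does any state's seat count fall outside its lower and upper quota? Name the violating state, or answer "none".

P3

Standard quotas: P7 5.095, P3 33.667, P2 5.554, P6 4.684.
Jefferson allocation: P7 5, P3 35, P2 5, P6 4.
P3 has quota 33.667 (lower 33, upper 34) but receives 35 — outside the quota interval.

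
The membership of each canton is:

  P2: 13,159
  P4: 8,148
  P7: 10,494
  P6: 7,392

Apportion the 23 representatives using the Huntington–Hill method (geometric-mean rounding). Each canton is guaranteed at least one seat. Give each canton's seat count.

With divisor 1706: modified quotas P2 7.713, P4 4.776, P7 6.151, P6 4.333.
Geometric-mean thresholds: P2 √(7·8)=7.483, P4 √(4·5)=4.472, P7 √(6·7)=6.481, P6 √(4·5)=4.472.
Each quota rounded against its threshold gives P2 8, P4 5, P7 6, P6 4 (total 23).

P2 8, P4 5, P7 6, P6 4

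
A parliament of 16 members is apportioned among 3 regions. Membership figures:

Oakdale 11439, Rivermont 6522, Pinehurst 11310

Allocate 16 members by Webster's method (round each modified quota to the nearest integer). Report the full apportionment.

Oakdale 6, Rivermont 4, Pinehurst 6

Standard divisor 29271/16 ≈ 1829.438; standard quotas: Oakdale 6.253, Rivermont 3.565, Pinehurst 6.182.
Rounding to the nearest integer gives Oakdale 6, Rivermont 4, Pinehurst 6 — total 16, matching the house size, so no adjustment is needed.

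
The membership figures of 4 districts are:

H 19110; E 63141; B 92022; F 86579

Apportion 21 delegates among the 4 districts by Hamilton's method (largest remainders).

The standard divisor is 260852/21 ≈ 12421.524.
Standard quotas: H 1.5385, E 5.0832, B 7.4083, F 6.9701.
Lower quotas: H 1, E 5, B 7, F 6 (sum 19, leaving 2 seats).
Remainders in descending order: F 0.9701, H 0.5385, B 0.4083, E 0.0832.
The surplus seats go to F, H.

H 2, E 5, B 7, F 7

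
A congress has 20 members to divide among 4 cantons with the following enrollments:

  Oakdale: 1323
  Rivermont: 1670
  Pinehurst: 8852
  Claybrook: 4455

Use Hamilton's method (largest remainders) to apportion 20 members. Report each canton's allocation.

Standard divisor: 16300 ÷ 20 = 815.
Standard quotas: Oakdale 1.6233, Rivermont 2.0491, Pinehurst 10.8613, Claybrook 5.4663.
Lower quotas: Oakdale 1, Rivermont 2, Pinehurst 10, Claybrook 5 (sum 18, leaving 2 seats).
Remainders in descending order: Pinehurst 0.8613, Oakdale 0.6233, Claybrook 0.4663, Rivermont 0.0491.
Largest remainders: Pinehurst, Oakdale receive the extra seats.

Oakdale 2, Rivermont 2, Pinehurst 11, Claybrook 5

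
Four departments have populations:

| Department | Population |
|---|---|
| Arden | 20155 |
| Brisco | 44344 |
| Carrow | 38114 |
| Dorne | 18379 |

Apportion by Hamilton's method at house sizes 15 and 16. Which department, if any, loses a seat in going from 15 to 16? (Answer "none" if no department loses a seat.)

At 15 seats: Arden 3, Brisco 5, Carrow 5, Dorne 2.
At 16 seats: Arden 3, Brisco 6, Carrow 5, Dorne 2.
No department's allocation decreased.

none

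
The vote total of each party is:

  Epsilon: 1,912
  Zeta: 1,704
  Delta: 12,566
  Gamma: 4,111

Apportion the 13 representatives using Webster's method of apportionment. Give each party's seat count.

Standard divisor 20293/13 ≈ 1561; standard quotas: Epsilon 1.225, Zeta 1.092, Delta 8.050, Gamma 2.634.
Rounding to the nearest integer gives Epsilon 1, Zeta 1, Delta 8, Gamma 3 — total 13, matching the house size, so no adjustment is needed.

Epsilon: 1; Zeta: 1; Delta: 8; Gamma: 3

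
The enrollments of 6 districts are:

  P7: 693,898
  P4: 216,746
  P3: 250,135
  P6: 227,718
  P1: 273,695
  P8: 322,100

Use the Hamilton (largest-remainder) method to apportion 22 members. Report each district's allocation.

Total 1984292; standard divisor 1984292/22 ≈ 90195.091.
Standard quotas: P7 7.6933, P4 2.4031, P3 2.7733, P6 2.5247, P1 3.0345, P8 3.5711.
Lower quotas: P7 7, P4 2, P3 2, P6 2, P1 3, P8 3 (sum 19, leaving 3 seats).
Remainders in descending order: P3 0.7733, P7 0.6933, P8 0.5711, P6 0.5247, P4 0.4031, P1 0.0345.
The surplus seats go to P3, P7, P8.

P7: 8, P4: 2, P3: 3, P6: 2, P1: 3, P8: 4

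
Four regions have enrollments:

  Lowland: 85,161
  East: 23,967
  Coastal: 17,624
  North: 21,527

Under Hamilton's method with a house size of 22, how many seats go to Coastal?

Standard divisor: 148279 ÷ 22 ≈ 6739.955.
Standard quotas: Lowland 12.6352, East 3.5560, Coastal 2.6149, North 3.1939.
Lower quotas: Lowland 12, East 3, Coastal 2, North 3 (sum 20, leaving 2 seats).
Remainders in descending order: Lowland 0.6352, Coastal 0.6149, East 0.5560, North 0.1939.
The surplus seats go to Lowland, Coastal.
Coastal receives 3.

3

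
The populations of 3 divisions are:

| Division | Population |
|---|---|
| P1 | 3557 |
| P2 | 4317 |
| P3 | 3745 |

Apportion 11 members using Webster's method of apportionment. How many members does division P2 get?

4

Standard divisor 11619/11 ≈ 1056.273; standard quotas: P1 3.368, P2 4.087, P3 3.545.
Rounding to the nearest integer gives P1 3, P2 4, P3 4 — total 11, matching the house size, so no adjustment is needed.
P2 receives 4.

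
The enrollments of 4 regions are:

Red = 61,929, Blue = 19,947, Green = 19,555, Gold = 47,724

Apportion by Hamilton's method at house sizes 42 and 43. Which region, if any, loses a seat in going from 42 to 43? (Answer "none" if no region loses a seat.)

Green

At 42 seats: Red 17, Blue 6, Green 6, Gold 13.
At 43 seats: Red 18, Blue 6, Green 5, Gold 14.
Green drops from 6 to 5.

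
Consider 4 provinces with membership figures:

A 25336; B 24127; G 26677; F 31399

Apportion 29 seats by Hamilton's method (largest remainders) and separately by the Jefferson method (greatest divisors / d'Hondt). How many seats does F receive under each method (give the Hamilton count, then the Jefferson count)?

8 and 9

Hamilton: A 7, B 7, G 7, F 8.
Jefferson: A 7, B 6, G 7, F 9.
F gets 8 under Hamilton and 9 under Jefferson.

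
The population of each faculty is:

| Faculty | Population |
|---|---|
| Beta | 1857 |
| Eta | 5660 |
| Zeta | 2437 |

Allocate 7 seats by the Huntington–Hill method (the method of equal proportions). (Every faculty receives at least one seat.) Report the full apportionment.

Beta 1; Eta 4; Zeta 2

With divisor 1473: modified quotas Beta 1.261, Eta 3.842, Zeta 1.654.
Geometric-mean thresholds: Beta √(1·2)=1.414, Eta √(3·4)=3.464, Zeta √(1·2)=1.414.
Each quota rounded against its threshold gives Beta 1, Eta 4, Zeta 2 (total 7).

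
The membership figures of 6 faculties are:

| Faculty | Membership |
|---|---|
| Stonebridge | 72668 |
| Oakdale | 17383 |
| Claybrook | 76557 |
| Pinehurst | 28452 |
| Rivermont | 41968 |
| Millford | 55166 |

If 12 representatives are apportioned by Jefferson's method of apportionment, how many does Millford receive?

2

Standard divisor 292194/12 ≈ 24349.5; standard quotas: Stonebridge 2.984, Oakdale 0.714, Claybrook 3.144, Pinehurst 1.168, Rivermont 1.724, Millford 2.266.
Rounding down gives 2, 0, 3, 1, 1, 2 = 9 seats, so the divisor must be adjusted.
With modified divisor 18800: modified quotas Stonebridge 3.865, Oakdale 0.925, Claybrook 4.072, Pinehurst 1.513, Rivermont 2.232, Millford 2.934.
Rounding down: Stonebridge 3, Oakdale 0, Claybrook 4, Pinehurst 1, Rivermont 2, Millford 2 (total 12).
Millford receives 2.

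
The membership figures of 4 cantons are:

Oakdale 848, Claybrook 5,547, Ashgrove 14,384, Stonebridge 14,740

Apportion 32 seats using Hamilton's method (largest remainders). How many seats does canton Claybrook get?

5

Standard divisor: 35519 ÷ 32 ≈ 1109.969.
Standard quotas: Oakdale 0.7640, Claybrook 4.9974, Ashgrove 12.9589, Stonebridge 13.2797.
Lower quotas: Oakdale 0, Claybrook 4, Ashgrove 12, Stonebridge 13 (sum 29, leaving 3 seats).
Remainders in descending order: Claybrook 0.9974, Ashgrove 0.9589, Oakdale 0.7640, Stonebridge 0.2797.
Largest remainders: Claybrook, Ashgrove, Oakdale receive the extra seats.
Claybrook receives 5.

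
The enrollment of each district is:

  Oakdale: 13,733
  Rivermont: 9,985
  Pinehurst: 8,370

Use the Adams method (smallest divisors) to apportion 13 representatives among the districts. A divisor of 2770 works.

With modified divisor 2770: modified quotas Oakdale 4.958, Rivermont 3.605, Pinehurst 3.022.
Rounding up: Oakdale 5, Rivermont 4, Pinehurst 4 (total 13).

Oakdale=5; Rivermont=4; Pinehurst=4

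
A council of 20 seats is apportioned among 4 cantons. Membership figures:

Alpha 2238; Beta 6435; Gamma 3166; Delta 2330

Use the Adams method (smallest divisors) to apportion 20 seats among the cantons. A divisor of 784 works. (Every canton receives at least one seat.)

Alpha 3, Beta 9, Gamma 5, Delta 3

With modified divisor 784: modified quotas Alpha 2.855, Beta 8.208, Gamma 4.038, Delta 2.972.
Rounding up: Alpha 3, Beta 9, Gamma 5, Delta 3 (total 20).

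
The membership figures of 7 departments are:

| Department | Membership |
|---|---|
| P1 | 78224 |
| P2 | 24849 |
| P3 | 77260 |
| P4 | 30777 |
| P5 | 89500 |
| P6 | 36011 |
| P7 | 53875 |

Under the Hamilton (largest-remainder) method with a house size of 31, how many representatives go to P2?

2

Standard divisor: 390496 ÷ 31 ≈ 12596.645.
Standard quotas: P1 6.2099, P2 1.9727, P3 6.1334, P4 2.4433, P5 7.1051, P6 2.8588, P7 4.2769.
Lower quotas: P1 6, P2 1, P3 6, P4 2, P5 7, P6 2, P7 4 (sum 28, leaving 3 seats).
Remainders in descending order: P2 0.9727, P6 0.8588, P4 0.4433, P7 0.2769, P1 0.2099, P3 0.1334, P5 0.1051.
Largest remainders: P2, P6, P4 receive the extra seats.
P2 receives 2.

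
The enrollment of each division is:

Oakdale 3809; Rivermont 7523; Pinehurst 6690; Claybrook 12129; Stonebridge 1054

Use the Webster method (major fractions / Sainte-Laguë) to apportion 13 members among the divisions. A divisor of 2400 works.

With modified divisor 2400: modified quotas Oakdale 1.587, Rivermont 3.135, Pinehurst 2.788, Claybrook 5.054, Stonebridge 0.439.
Rounding to the nearest integer: Oakdale 2, Rivermont 3, Pinehurst 3, Claybrook 5, Stonebridge 0 (total 13).

Oakdale=2; Rivermont=3; Pinehurst=3; Claybrook=5; Stonebridge=0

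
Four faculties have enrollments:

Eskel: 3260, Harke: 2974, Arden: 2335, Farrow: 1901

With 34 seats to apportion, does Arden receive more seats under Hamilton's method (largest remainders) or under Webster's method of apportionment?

Hamilton: Eskel 11, Harke 10, Arden 7, Farrow 6.
Webster: Eskel 10, Harke 10, Arden 8, Farrow 6.
Arden gets 7 under Hamilton and 8 under Webster.

Webster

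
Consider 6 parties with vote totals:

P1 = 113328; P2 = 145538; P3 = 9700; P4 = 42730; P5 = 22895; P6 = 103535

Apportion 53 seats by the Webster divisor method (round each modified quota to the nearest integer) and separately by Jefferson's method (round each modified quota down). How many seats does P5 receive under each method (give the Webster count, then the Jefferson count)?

3 and 2

Webster: P1 14, P2 18, P3 1, P4 5, P5 3, P6 12.
Jefferson: P1 14, P2 18, P3 1, P4 5, P5 2, P6 13.
P5 gets 3 under Webster and 2 under Jefferson.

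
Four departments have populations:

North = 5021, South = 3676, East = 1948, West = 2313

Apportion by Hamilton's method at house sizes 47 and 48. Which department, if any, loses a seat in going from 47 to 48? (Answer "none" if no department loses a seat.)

West

At 47 seats: North 18, South 13, East 7, West 9.
At 48 seats: North 19, South 14, East 7, West 8.
West drops from 9 to 8.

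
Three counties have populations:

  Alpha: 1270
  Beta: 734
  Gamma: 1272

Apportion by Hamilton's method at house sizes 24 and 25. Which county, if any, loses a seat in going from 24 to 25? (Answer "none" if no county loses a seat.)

Beta

At 24 seats: Alpha 9, Beta 6, Gamma 9.
At 25 seats: Alpha 10, Beta 5, Gamma 10.
Beta drops from 6 to 5.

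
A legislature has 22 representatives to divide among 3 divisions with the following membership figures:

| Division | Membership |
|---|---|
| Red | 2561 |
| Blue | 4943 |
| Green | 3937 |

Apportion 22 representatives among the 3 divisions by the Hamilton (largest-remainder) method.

Total 11441; standard divisor 11441/22 ≈ 520.045.
Standard quotas: Red 4.925, Blue 9.505, Green 7.570.
Lower quotas: Red 4, Blue 9, Green 7 (sum 20, leaving 2 seats).
Remainders in descending order: Red 0.925, Green 0.570, Blue 0.505.
The surplus seats go to Red, Green.

Red: 5; Blue: 9; Green: 8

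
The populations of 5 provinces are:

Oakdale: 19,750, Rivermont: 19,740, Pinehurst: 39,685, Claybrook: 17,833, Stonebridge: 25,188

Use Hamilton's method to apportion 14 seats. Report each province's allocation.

Oakdale 2, Rivermont 2, Pinehurst 5, Claybrook 2, Stonebridge 3

Standard divisor: 122196 ÷ 14 ≈ 8728.286.
Standard quotas: Oakdale 2.2628, Rivermont 2.2616, Pinehurst 4.5467, Claybrook 2.0431, Stonebridge 2.8858.
Lower quotas: Oakdale 2, Rivermont 2, Pinehurst 4, Claybrook 2, Stonebridge 2 (sum 12, leaving 2 seats).
Remainders in descending order: Stonebridge 0.8858, Pinehurst 0.5467, Oakdale 0.2628, Rivermont 0.2616, Claybrook 0.0431.
Largest remainders: Stonebridge, Pinehurst receive the extra seats.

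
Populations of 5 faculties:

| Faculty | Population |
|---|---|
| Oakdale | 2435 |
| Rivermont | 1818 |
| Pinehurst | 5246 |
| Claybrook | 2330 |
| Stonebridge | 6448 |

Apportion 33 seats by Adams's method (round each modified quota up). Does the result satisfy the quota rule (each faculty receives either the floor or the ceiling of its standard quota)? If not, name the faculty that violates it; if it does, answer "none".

Standard quotas: Oakdale 4.397, Rivermont 3.282, Pinehurst 9.472, Claybrook 4.207, Stonebridge 11.642.
Adams allocation: Oakdale 5, Rivermont 4, Pinehurst 9, Claybrook 4, Stonebridge 11.
Every allocation lies between the lower and upper quota.

none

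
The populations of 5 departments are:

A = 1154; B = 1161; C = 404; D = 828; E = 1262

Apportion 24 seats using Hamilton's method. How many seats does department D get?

4

Total 4809; standard divisor 4809/24 ≈ 200.375.
Standard quotas: A 5.759, B 5.794, C 2.016, D 4.132, E 6.298.
Lower quotas: A 5, B 5, C 2, D 4, E 6 (sum 22, leaving 2 seats).
Remainders in descending order: B 0.794, A 0.759, E 0.298, D 0.132, C 0.016.
Largest remainders: B, A receive the extra seats.
D receives 4.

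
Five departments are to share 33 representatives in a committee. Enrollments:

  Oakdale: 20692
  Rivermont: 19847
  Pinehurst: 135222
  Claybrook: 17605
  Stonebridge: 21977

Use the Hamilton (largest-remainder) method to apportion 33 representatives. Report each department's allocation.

Oakdale=3, Rivermont=3, Pinehurst=21, Claybrook=3, Stonebridge=3

Total 215343; standard divisor 215343/33 ≈ 6525.545.
Standard quotas: Oakdale 3.1709, Rivermont 3.0414, Pinehurst 20.7219, Claybrook 2.6979, Stonebridge 3.3678.
Lower quotas: Oakdale 3, Rivermont 3, Pinehurst 20, Claybrook 2, Stonebridge 3 (sum 31, leaving 2 seats).
Remainders in descending order: Pinehurst 0.7219, Claybrook 0.6979, Stonebridge 0.3678, Oakdale 0.1709, Rivermont 0.0414.
Largest remainders: Pinehurst, Claybrook receive the extra seats.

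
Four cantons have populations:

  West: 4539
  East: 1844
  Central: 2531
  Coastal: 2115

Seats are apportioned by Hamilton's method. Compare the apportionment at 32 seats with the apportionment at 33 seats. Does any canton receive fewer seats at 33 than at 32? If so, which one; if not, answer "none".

At 32 seats: West 13, East 6, Central 7, Coastal 6.
At 33 seats: West 14, East 5, Central 8, Coastal 6.
East drops from 6 to 5.

East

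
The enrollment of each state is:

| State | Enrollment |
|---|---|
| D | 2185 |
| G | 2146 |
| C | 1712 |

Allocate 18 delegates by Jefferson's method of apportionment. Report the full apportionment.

D=7, G=6, C=5

Standard divisor 6043/18 ≈ 335.722; standard quotas: D 6.508, G 6.392, C 5.099.
Rounding down gives 6, 6, 5 = 17 seats, so the divisor must be adjusted.
With modified divisor 310: modified quotas D 7.048, G 6.923, C 5.523.
Rounding down: D 7, G 6, C 5 (total 18).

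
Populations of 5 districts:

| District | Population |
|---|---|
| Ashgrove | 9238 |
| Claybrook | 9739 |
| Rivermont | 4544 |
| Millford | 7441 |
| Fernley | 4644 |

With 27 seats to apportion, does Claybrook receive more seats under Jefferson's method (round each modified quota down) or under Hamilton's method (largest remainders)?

Jefferson: Ashgrove 7, Claybrook 8, Rivermont 3, Millford 6, Fernley 3.
Hamilton: Ashgrove 7, Claybrook 7, Rivermont 3, Millford 6, Fernley 4.
Claybrook gets 8 under Jefferson and 7 under Hamilton.

Jefferson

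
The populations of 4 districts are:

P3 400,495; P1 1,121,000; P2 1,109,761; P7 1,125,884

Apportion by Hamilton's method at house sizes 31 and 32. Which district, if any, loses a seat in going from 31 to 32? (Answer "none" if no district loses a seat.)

P3

At 31 seats: P3 4, P1 9, P2 9, P7 9.
At 32 seats: P3 3, P1 10, P2 9, P7 10.
P3 drops from 4 to 3.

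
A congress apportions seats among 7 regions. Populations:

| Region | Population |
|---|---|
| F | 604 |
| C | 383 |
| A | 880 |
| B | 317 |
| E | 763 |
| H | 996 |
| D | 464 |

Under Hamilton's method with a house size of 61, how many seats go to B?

The standard divisor is 4407/61 ≈ 72.246.
Standard quotas: F 8.360, C 5.301, A 12.181, B 4.388, E 10.561, H 13.786, D 6.423.
Lower quotas: F 8, C 5, A 12, B 4, E 10, H 13, D 6 (sum 58, leaving 3 seats).
Remainders in descending order: H 0.786, E 0.561, D 0.423, B 0.388, F 0.360, C 0.301, A 0.181.
The surplus seats go to H, E, D.
B receives 4.

4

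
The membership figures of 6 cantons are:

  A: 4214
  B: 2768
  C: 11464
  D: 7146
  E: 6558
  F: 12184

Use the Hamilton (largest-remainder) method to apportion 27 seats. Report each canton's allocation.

A=3, B=2, C=7, D=4, E=4, F=7

Standard divisor: 44334 ÷ 27 = 1642.
Standard quotas: A 2.5664, B 1.6857, C 6.9817, D 4.3520, E 3.9939, F 7.4202.
Lower quotas: A 2, B 1, C 6, D 4, E 3, F 7 (sum 23, leaving 4 seats).
Remainders in descending order: E 0.9939, C 0.9817, B 0.6857, A 0.5664, F 0.4202, D 0.3520.
The surplus seats go to E, C, B, A.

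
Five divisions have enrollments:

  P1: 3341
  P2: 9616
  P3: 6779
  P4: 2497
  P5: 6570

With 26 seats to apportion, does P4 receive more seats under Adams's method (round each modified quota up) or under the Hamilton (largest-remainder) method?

Adams: P1 3, P2 8, P3 6, P4 3, P5 6.
Hamilton: P1 3, P2 9, P3 6, P4 2, P5 6.
P4 gets 3 under Adams and 2 under Hamilton.

Adams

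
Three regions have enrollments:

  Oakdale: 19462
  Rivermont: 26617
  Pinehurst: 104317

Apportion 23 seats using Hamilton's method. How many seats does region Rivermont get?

4

Standard divisor: 150396 ÷ 23 ≈ 6538.957.
Standard quotas: Oakdale 2.9763, Rivermont 4.0705, Pinehurst 15.9532.
Lower quotas: Oakdale 2, Rivermont 4, Pinehurst 15 (sum 21, leaving 2 seats).
Remainders in descending order: Oakdale 0.9763, Pinehurst 0.9532, Rivermont 0.0705.
Largest remainders: Oakdale, Pinehurst receive the extra seats.
Rivermont receives 4.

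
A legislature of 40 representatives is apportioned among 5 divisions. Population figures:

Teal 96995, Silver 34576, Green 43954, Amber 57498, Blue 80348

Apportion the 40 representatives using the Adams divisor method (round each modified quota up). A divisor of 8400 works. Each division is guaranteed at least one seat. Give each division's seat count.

Teal 12; Silver 5; Green 6; Amber 7; Blue 10

With modified divisor 8400: modified quotas Teal 11.547, Silver 4.116, Green 5.233, Amber 6.845, Blue 9.565.
Rounding up: Teal 12, Silver 5, Green 6, Amber 7, Blue 10 (total 40).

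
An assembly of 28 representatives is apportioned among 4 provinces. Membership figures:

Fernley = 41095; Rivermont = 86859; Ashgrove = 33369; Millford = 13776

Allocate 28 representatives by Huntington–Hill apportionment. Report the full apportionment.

Fernley 7; Rivermont 14; Ashgrove 5; Millford 2

With divisor 6217: modified quotas Fernley 6.610, Rivermont 13.971, Ashgrove 5.367, Millford 2.216.
Geometric-mean thresholds: Fernley √(6·7)=6.481, Rivermont √(13·14)=13.491, Ashgrove √(5·6)=5.477, Millford √(2·3)=2.449.
Each quota rounded against its threshold gives Fernley 7, Rivermont 14, Ashgrove 5, Millford 2 (total 28).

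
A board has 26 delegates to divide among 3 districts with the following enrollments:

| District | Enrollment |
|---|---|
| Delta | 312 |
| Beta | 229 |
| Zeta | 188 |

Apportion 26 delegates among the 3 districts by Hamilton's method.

Delta=11, Beta=8, Zeta=7

Total 729; standard divisor 729/26 ≈ 28.038.
Standard quotas: Delta 11.128, Beta 8.167, Zeta 6.705.
Lower quotas: Delta 11, Beta 8, Zeta 6 (sum 25, leaving 1 seat).
Remainders in descending order: Zeta 0.705, Beta 0.167, Delta 0.128.
The surplus seat goes to Zeta.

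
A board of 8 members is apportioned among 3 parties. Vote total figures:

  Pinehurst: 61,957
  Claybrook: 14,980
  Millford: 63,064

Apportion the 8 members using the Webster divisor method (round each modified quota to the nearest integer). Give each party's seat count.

Standard divisor 140001/8 ≈ 17500.125; standard quotas: Pinehurst 3.540, Claybrook 0.856, Millford 3.604.
Rounding to the nearest integer gives 4, 1, 4 = 9 seats, so the divisor must be adjusted.
With modified divisor 17900: modified quotas Pinehurst 3.461, Claybrook 0.837, Millford 3.523.
Rounding to the nearest integer: Pinehurst 3, Claybrook 1, Millford 4 (total 8).

Pinehurst=3; Claybrook=1; Millford=4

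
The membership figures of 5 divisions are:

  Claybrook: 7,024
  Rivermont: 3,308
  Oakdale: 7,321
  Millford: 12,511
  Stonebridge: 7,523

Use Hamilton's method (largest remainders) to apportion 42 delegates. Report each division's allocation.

Claybrook 8; Rivermont 4; Oakdale 8; Millford 14; Stonebridge 8

The standard divisor is 37687/42 ≈ 897.31.
Standard quotas: Claybrook 7.8278, Rivermont 3.6866, Oakdale 8.1588, Millford 13.9428, Stonebridge 8.3840.
Lower quotas: Claybrook 7, Rivermont 3, Oakdale 8, Millford 13, Stonebridge 8 (sum 39, leaving 3 seats).
Remainders in descending order: Millford 0.9428, Claybrook 0.8278, Rivermont 0.6866, Stonebridge 0.3840, Oakdale 0.1588.
Largest remainders: Millford, Claybrook, Rivermont receive the extra seats.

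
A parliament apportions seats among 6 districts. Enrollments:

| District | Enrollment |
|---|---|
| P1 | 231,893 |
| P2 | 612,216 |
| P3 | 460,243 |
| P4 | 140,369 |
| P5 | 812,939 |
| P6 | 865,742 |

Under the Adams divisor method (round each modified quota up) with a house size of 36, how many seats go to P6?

Standard divisor 3123402/36 ≈ 86761.167; standard quotas: P1 2.673, P2 7.056, P3 5.305, P4 1.618, P5 9.370, P6 9.978.
Rounding up gives 3, 8, 6, 2, 10, 10 = 39 seats, so the divisor must be adjusted.
With modified divisor 94100: modified quotas P1 2.464, P2 6.506, P3 4.891, P4 1.492, P5 8.639, P6 9.200.
Rounding up: P1 3, P2 7, P3 5, P4 2, P5 9, P6 10 (total 36).
P6 receives 10.

10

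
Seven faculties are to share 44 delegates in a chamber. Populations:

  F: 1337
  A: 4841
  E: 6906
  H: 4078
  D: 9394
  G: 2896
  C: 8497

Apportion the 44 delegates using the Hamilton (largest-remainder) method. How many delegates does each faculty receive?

F 1; A 6; E 8; H 5; D 11; G 3; C 10

The standard divisor is 37949/44 ≈ 862.477.
Standard quotas: F 1.5502, A 5.6129, E 8.0072, H 4.7282, D 10.8919, G 3.3578, C 9.8519.
Lower quotas: F 1, A 5, E 8, H 4, D 10, G 3, C 9 (sum 40, leaving 4 seats).
Remainders in descending order: D 0.8919, C 0.8519, H 0.7282, A 0.6129, F 0.5502, G 0.3578, E 0.0072.
The surplus seats go to D, C, H, A.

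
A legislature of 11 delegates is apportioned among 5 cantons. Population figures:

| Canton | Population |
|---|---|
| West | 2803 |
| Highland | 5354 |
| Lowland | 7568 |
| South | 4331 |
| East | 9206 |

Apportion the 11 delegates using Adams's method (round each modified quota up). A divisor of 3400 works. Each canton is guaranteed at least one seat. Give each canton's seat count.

With modified divisor 3400: modified quotas West 0.824, Highland 1.575, Lowland 2.226, South 1.274, East 2.708.
Rounding up: West 1, Highland 2, Lowland 3, South 2, East 3 (total 11).

West 1, Highland 2, Lowland 3, South 2, East 3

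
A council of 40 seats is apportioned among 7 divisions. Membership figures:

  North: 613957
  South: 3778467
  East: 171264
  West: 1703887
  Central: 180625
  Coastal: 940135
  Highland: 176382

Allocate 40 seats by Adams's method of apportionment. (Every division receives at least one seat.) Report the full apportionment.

Standard divisor 7564717/40 ≈ 189117.925; standard quotas: North 3.246, South 19.979, East 0.906, West 9.010, Central 0.955, Coastal 4.971, Highland 0.933.
Rounding up gives 4, 20, 1, 10, 1, 5, 1 = 42 seats, so the divisor must be adjusted.
With modified divisor 201800: modified quotas North 3.042, South 18.724, East 0.849, West 8.443, Central 0.895, Coastal 4.659, Highland 0.874.
Rounding up: North 4, South 19, East 1, West 9, Central 1, Coastal 5, Highland 1 (total 40).

North=4, South=19, East=1, West=9, Central=1, Coastal=5, Highland=1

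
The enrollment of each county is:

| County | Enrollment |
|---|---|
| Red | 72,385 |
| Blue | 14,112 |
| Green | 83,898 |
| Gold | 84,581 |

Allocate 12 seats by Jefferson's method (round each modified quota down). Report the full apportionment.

Standard divisor 254976/12 ≈ 21248; standard quotas: Red 3.407, Blue 0.664, Green 3.949, Gold 3.981.
Rounding down gives 3, 0, 3, 3 = 9 seats, so the divisor must be adjusted.
With modified divisor 17500: modified quotas Red 4.136, Blue 0.806, Green 4.794, Gold 4.833.
Rounding down: Red 4, Blue 0, Green 4, Gold 4 (total 12).

Red=4, Blue=0, Green=4, Gold=4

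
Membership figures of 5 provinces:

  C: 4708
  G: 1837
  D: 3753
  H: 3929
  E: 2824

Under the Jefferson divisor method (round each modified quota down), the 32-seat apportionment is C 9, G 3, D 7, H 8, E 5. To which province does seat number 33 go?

C

Priority for the next seat is population ÷ (current seats + 1).
Priorities: C 470.800, G 459.250, D 469.125, H 436.556, E 470.667.
Highest priority: C.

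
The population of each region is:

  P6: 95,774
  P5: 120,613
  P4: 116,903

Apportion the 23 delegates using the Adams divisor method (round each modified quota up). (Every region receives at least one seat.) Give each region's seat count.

P6: 7, P5: 8, P4: 8

Standard divisor 333290/23 ≈ 14490.87; standard quotas: P6 6.609, P5 8.323, P4 8.067.
Rounding up gives 7, 9, 9 = 25 seats, so the divisor must be adjusted.
With modified divisor 15500: modified quotas P6 6.179, P5 7.781, P4 7.542.
Rounding up: P6 7, P5 8, P4 8 (total 23).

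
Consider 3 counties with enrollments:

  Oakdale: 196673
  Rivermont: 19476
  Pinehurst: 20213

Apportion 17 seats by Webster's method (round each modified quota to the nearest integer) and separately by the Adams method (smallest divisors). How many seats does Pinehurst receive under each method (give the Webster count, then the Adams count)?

1 and 2

Webster: Oakdale 15, Rivermont 1, Pinehurst 1.
Adams: Oakdale 13, Rivermont 2, Pinehurst 2.
Pinehurst gets 1 under Webster and 2 under Adams.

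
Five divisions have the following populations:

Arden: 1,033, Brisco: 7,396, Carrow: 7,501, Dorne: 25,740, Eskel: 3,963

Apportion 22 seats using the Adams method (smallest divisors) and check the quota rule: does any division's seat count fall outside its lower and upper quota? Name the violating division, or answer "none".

Dorne

Standard quotas: Arden 0.498, Brisco 3.566, Carrow 3.616, Dorne 12.409, Eskel 1.911.
Adams allocation: Arden 1, Brisco 4, Carrow 4, Dorne 11, Eskel 2.
Dorne has quota 12.409 (lower 12, upper 13) but receives 11 — outside the quota interval.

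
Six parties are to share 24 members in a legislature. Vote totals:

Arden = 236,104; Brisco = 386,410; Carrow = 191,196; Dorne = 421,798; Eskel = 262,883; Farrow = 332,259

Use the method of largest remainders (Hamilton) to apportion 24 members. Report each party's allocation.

Arden 3, Brisco 5, Carrow 3, Dorne 6, Eskel 3, Farrow 4

Total 1830650; standard divisor 1830650/24 ≈ 76277.083.
Standard quotas: Arden 3.0953, Brisco 5.0659, Carrow 2.5066, Dorne 5.5298, Eskel 3.4464, Farrow 4.3559.
Lower quotas: Arden 3, Brisco 5, Carrow 2, Dorne 5, Eskel 3, Farrow 4 (sum 22, leaving 2 seats).
Remainders in descending order: Dorne 0.5298, Carrow 0.5066, Eskel 0.4464, Farrow 0.3559, Arden 0.0953, Brisco 0.0659.
Largest remainders: Dorne, Carrow receive the extra seats.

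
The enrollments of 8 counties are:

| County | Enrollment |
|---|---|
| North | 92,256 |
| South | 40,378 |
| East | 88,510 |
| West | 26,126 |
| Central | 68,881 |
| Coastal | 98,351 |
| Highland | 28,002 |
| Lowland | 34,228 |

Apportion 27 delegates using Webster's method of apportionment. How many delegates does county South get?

Standard divisor 476732/27 ≈ 17656.741; standard quotas: North 5.225, South 2.287, East 5.013, West 1.480, Central 3.901, Coastal 5.570, Highland 1.586, Lowland 1.939.
Rounding to the nearest integer gives North 5, South 2, East 5, West 1, Central 4, Coastal 6, Highland 2, Lowland 2 — total 27, matching the house size, so no adjustment is needed.
South receives 2.

2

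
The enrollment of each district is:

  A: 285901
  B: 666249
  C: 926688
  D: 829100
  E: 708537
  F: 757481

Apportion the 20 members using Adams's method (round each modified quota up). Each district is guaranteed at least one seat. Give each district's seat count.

Standard divisor 4173956/20 ≈ 208697.8; standard quotas: A 1.370, B 3.192, C 4.440, D 3.973, E 3.395, F 3.630.
Rounding up gives 2, 4, 5, 4, 4, 4 = 23 seats, so the divisor must be adjusted.
With modified divisor 244300: modified quotas A 1.170, B 2.727, C 3.793, D 3.394, E 2.900, F 3.101.
Rounding up: A 2, B 3, C 4, D 4, E 3, F 4 (total 20).

A=2; B=3; C=4; D=4; E=3; F=4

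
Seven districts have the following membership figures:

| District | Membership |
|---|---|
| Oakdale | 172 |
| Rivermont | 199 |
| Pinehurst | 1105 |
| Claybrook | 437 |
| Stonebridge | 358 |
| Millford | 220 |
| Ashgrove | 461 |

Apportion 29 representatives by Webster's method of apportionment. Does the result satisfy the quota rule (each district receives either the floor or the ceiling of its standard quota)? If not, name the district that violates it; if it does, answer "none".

none

Standard quotas: Oakdale 1.690, Rivermont 1.955, Pinehurst 10.855, Claybrook 4.293, Stonebridge 3.517, Millford 2.161, Ashgrove 4.529.
Webster allocation: Oakdale 2, Rivermont 2, Pinehurst 11, Claybrook 4, Stonebridge 3, Millford 2, Ashgrove 5.
Every allocation lies between the lower and upper quota.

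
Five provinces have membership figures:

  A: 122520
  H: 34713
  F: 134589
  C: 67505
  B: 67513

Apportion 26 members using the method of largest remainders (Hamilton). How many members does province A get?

Total 426840; standard divisor 426840/26 ≈ 16416.923.
Standard quotas: A 7.4630, H 2.1145, F 8.1982, C 4.1119, B 4.1124.
Lower quotas: A 7, H 2, F 8, C 4, B 4 (sum 25, leaving 1 seat).
Remainders in descending order: A 0.4630, F 0.1982, H 0.1145, B 0.1124, C 0.1119.
Largest remainder: A receives the extra seat.
A receives 8.

8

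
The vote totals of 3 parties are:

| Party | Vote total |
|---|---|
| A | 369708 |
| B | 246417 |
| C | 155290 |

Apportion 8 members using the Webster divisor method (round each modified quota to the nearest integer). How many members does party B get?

Standard divisor 771415/8 ≈ 96426.875; standard quotas: A 3.834, B 2.555, C 1.610.
Rounding to the nearest integer gives 4, 3, 2 = 9 seats, so the divisor must be adjusted.
With modified divisor 101000: modified quotas A 3.660, B 2.440, C 1.538.
Rounding to the nearest integer: A 4, B 2, C 2 (total 8).
B receives 2.

2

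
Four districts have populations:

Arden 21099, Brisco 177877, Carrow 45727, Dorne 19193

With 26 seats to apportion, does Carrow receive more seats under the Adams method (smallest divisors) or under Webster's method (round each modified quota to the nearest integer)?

Adams: Arden 2, Brisco 17, Carrow 5, Dorne 2.
Webster: Arden 2, Brisco 18, Carrow 4, Dorne 2.
Carrow gets 5 under Adams and 4 under Webster.

Adams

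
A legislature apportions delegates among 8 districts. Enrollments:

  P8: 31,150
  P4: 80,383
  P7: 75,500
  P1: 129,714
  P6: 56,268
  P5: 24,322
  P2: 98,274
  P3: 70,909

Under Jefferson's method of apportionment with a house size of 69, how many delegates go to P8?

Standard divisor 566520/69 ≈ 8210.435; standard quotas: P8 3.794, P4 9.790, P7 9.196, P1 15.799, P6 6.853, P5 2.962, P2 11.969, P3 8.636.
Rounding down gives 3, 9, 9, 15, 6, 2, 11, 8 = 63 seats, so the divisor must be adjusted.
With modified divisor 7830: modified quotas P8 3.978, P4 10.266, P7 9.642, P1 16.566, P6 7.186, P5 3.106, P2 12.551, P3 9.056.
Rounding down: P8 3, P4 10, P7 9, P1 16, P6 7, P5 3, P2 12, P3 9 (total 69).
P8 receives 3.

3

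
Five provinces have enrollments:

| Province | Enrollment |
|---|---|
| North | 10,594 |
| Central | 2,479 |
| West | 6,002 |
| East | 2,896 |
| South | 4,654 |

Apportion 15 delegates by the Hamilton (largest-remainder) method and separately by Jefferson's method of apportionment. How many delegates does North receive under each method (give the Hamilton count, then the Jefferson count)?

6 and 7

Hamilton: North 6, Central 1, West 3, East 2, South 3.
Jefferson: North 7, Central 1, West 3, East 1, South 3.
North gets 6 under Hamilton and 7 under Jefferson.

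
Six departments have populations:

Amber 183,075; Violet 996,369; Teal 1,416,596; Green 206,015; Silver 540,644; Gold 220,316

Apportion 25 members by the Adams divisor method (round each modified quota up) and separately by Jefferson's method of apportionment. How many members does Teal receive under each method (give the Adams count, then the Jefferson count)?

9 and 11

Adams: Amber 2, Violet 6, Teal 9, Green 2, Silver 4, Gold 2.
Jefferson: Amber 1, Violet 7, Teal 11, Green 1, Silver 4, Gold 1.
Teal gets 9 under Adams and 11 under Jefferson.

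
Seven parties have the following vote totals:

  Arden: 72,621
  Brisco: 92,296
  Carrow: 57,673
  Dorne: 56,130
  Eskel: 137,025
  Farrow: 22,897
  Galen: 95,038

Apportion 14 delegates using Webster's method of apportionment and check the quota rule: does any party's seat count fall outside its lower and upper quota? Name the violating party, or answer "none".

none

Standard quotas: Arden 1.905, Brisco 2.421, Carrow 1.513, Dorne 1.472, Eskel 3.595, Farrow 0.601, Galen 2.493.
Webster allocation: Arden 2, Brisco 2, Carrow 2, Dorne 1, Eskel 4, Farrow 1, Galen 2.
Every allocation lies between the lower and upper quota.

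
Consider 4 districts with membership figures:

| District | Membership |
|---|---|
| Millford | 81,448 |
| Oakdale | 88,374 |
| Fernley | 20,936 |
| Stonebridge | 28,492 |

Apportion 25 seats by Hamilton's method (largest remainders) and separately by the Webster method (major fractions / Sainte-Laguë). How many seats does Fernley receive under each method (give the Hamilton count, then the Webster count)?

3 and 2

Hamilton: Millford 9, Oakdale 10, Fernley 3, Stonebridge 3.
Webster: Millford 10, Oakdale 10, Fernley 2, Stonebridge 3.
Fernley gets 3 under Hamilton and 2 under Webster.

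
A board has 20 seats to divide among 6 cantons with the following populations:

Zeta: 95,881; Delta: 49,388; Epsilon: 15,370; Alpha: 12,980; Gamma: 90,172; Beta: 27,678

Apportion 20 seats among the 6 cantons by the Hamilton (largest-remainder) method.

Zeta: 7, Delta: 3, Epsilon: 1, Alpha: 1, Gamma: 6, Beta: 2

Total 291469; standard divisor 291469/20 ≈ 14573.45.
Standard quotas: Zeta 6.5792, Delta 3.3889, Epsilon 1.0547, Alpha 0.8907, Gamma 6.1874, Beta 1.8992.
Lower quotas: Zeta 6, Delta 3, Epsilon 1, Alpha 0, Gamma 6, Beta 1 (sum 17, leaving 3 seats).
Remainders in descending order: Beta 0.8992, Alpha 0.8907, Zeta 0.5792, Delta 0.3889, Gamma 0.1874, Epsilon 0.0547.
Largest remainders: Beta, Alpha, Zeta receive the extra seats.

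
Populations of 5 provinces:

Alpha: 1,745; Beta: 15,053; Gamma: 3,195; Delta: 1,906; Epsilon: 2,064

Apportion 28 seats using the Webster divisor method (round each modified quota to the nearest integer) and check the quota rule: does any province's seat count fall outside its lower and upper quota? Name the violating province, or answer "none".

Standard quotas: Alpha 2.039, Beta 17.589, Gamma 3.733, Delta 2.227, Epsilon 2.412.
Webster allocation: Alpha 2, Beta 18, Gamma 4, Delta 2, Epsilon 2.
Every allocation lies between the lower and upper quota.

none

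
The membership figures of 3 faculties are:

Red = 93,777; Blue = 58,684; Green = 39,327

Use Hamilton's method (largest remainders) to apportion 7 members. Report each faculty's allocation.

Red 3, Blue 2, Green 2

Standard divisor: 191788 ÷ 7 ≈ 27398.286.
Standard quotas: Red 3.4227, Blue 2.1419, Green 1.4354.
Lower quotas: Red 3, Blue 2, Green 1 (sum 6, leaving 1 seat).
Remainders in descending order: Green 0.4354, Red 0.4227, Blue 0.1419.
Largest remainder: Green receives the extra seat.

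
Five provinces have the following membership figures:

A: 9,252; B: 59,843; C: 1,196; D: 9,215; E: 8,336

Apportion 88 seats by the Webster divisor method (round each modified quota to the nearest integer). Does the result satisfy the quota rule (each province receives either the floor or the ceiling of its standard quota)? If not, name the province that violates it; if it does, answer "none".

B

Standard quotas: A 9.269, B 59.951, C 1.198, D 9.232, E 8.351.
Webster allocation: A 9, B 61, C 1, D 9, E 8.
B has quota 59.951 (lower 59, upper 60) but receives 61 — outside the quota interval.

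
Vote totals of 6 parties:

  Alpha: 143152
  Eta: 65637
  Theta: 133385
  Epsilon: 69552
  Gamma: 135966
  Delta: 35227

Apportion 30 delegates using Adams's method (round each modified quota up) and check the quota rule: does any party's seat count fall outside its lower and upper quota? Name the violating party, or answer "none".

none

Standard quotas: Alpha 7.367, Eta 3.378, Theta 6.865, Epsilon 3.580, Gamma 6.998, Delta 1.813.
Adams allocation: Alpha 7, Eta 3, Theta 7, Epsilon 4, Gamma 7, Delta 2.
Every allocation lies between the lower and upper quota.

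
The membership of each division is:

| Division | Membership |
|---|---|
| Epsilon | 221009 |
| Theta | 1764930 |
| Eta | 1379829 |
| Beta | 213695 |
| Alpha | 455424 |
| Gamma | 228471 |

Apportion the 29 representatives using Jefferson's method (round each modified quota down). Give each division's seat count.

Standard divisor 4263358/29 ≈ 147012.345; standard quotas: Epsilon 1.503, Theta 12.005, Eta 9.386, Beta 1.454, Alpha 3.098, Gamma 1.554.
Rounding down gives 1, 12, 9, 1, 3, 1 = 27 seats, so the divisor must be adjusted.
With modified divisor 130900: modified quotas Epsilon 1.688, Theta 13.483, Eta 10.541, Beta 1.633, Alpha 3.479, Gamma 1.745.
Rounding down: Epsilon 1, Theta 13, Eta 10, Beta 1, Alpha 3, Gamma 1 (total 29).

Epsilon 1, Theta 13, Eta 10, Beta 1, Alpha 3, Gamma 1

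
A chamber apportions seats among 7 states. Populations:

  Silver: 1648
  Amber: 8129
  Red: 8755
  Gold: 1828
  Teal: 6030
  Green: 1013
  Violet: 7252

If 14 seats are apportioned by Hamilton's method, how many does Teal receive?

The standard divisor is 34655/14 ≈ 2475.357.
Standard quotas: Silver 0.6658, Amber 3.2840, Red 3.5369, Gold 0.7385, Teal 2.4360, Green 0.4092, Violet 2.9297.
Lower quotas: Silver 0, Amber 3, Red 3, Gold 0, Teal 2, Green 0, Violet 2 (sum 10, leaving 4 seats).
Remainders in descending order: Violet 0.9297, Gold 0.7385, Silver 0.6658, Red 0.5369, Teal 0.4360, Green 0.4092, Amber 0.2840.
The surplus seats go to Violet, Gold, Silver, Red.
Teal receives 2.

2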